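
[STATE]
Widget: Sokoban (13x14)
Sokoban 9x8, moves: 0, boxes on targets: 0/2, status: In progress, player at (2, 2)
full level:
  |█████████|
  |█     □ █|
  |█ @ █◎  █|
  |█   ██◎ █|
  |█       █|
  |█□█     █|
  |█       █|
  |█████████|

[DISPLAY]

█████████    
█     □ █    
█ @ █◎  █    
█   ██◎ █    
█       █    
█□█     █    
█       █    
█████████    
Moves: 0  0/2
             
             
             
             
             


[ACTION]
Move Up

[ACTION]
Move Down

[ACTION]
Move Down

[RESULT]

█████████    
█     □ █    
█   █◎  █    
█ @ ██◎ █    
█       █    
█□█     █    
█       █    
█████████    
Moves: 3  0/2
             
             
             
             
             


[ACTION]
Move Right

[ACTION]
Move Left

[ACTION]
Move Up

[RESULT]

█████████    
█     □ █    
█ @ █◎  █    
█   ██◎ █    
█       █    
█□█     █    
█       █    
█████████    
Moves: 6  0/2
             
             
             
             
             


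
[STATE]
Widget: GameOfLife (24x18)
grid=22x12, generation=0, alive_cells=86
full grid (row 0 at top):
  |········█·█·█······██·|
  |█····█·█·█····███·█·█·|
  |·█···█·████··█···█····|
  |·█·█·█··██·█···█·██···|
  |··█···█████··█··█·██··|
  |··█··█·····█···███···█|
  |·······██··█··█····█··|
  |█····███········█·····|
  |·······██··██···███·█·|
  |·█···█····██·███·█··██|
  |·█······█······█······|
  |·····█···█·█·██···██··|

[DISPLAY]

Gen: 0                  
········█·█·█······██·  
█····█·█·█····███·█·█·  
·█···█·████··█···█····  
·█·█·█··██·█···█·██···  
··█···█████··█··█·██··  
··█··█·····█···███···█  
·······██··█··█····█··  
█····███········█·····  
·······██··██···███·█·  
·█···█····██·███·█··██  
·█······█······█······  
·····█···█·█·██···██··  
                        
                        
                        
                        
                        


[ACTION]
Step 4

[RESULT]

Gen: 4                  
·█·····█······██······  
█·█··█·██····███····██  
··██···█··█·██·█······  
█··███·█··█·██·██·····  
██·█·██···█··█····██··  
·········█··██·██···█·  
··········█···██·█··█·  
·······██████████·····  
······█·█····█·█······  
······█·█·············  
·······█···███········  
······················  
                        
                        
                        
                        
                        


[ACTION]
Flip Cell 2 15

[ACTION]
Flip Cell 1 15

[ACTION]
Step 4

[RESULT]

Gen: 8                  
··██···········██·····  
·███····███····██·····  
······█···█···········  
██·····█████··········  
█··█████···█·█····█···  
·█·█·██····█·█···█·█··  
··········█···········  
·······██·██······█···  
······█··██······█····  
·······█···█···██·····  
············███·······  
·············█········  
                        
                        
                        
                        
                        


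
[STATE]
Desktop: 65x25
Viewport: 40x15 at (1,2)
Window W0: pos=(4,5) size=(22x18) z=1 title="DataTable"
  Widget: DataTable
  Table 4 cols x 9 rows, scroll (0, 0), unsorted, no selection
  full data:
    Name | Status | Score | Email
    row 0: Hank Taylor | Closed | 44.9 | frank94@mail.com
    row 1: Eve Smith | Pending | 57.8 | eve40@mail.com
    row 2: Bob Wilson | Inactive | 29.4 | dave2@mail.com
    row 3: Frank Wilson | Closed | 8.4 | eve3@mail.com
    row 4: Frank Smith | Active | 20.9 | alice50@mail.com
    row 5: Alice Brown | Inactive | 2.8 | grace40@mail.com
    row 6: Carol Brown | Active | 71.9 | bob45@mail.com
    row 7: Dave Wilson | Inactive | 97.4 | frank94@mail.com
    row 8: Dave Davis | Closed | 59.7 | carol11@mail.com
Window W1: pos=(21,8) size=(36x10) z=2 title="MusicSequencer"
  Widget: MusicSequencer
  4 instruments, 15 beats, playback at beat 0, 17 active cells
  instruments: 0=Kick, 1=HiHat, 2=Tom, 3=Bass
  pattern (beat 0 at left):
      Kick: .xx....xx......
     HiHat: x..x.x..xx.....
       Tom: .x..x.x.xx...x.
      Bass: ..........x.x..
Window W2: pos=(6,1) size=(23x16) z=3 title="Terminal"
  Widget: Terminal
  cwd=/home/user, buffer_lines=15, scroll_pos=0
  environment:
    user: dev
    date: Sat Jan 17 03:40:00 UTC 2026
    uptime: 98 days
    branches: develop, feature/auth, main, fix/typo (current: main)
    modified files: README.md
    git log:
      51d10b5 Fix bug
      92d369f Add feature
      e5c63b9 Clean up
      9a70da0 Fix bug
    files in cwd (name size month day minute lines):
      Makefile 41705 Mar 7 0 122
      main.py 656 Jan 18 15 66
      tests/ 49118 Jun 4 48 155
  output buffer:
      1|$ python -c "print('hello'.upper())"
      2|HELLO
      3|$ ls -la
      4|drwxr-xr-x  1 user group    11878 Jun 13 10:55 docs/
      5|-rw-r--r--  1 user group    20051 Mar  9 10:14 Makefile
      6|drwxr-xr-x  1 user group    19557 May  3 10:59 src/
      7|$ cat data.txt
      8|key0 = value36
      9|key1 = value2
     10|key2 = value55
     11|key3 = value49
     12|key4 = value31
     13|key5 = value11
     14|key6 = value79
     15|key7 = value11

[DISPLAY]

     ┃ Terminal            ┃            
     ┠─────────────────────┨            
     ┃$ python -c "print('h┃            
   ┏━┃HELLO                ┃            
   ┃ ┃$ ls -la             ┃            
   ┠─┃drwxr-xr-x  1 user gr┃            
   ┃N┃-rw-r--r--  1 user gr┃━━━━━━━━━━━━
   ┃─┃drwxr-xr-x  1 user gr┃equencer    
   ┃H┃$ cat data.txt       ┃────────────
   ┃E┃key0 = value36       ┃123456789012
   ┃B┃key1 = value2        ┃██····██····
   ┃F┃key2 = value55       ┃··█·█··██···
   ┃F┃key3 = value49       ┃█··█·█·██···
   ┃A┃key4 = value31       ┃·········█·█
   ┃C┗━━━━━━━━━━━━━━━━━━━━━┛            


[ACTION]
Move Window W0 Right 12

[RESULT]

     ┃ Terminal            ┃            
     ┠─────────────────────┨            
     ┃$ python -c "print('h┃            
     ┃HELLO                ┃━━━━━━━━┓   
     ┃$ ls -la             ┃        ┃   
     ┃drwxr-xr-x  1 user gr┃────────┨   
     ┃-rw-r--r--  1 user gr┃━━━━━━━━━━━━
     ┃drwxr-xr-x  1 user gr┃equencer    
     ┃$ cat data.txt       ┃────────────
     ┃key0 = value36       ┃123456789012
     ┃key1 = value2        ┃██····██····
     ┃key2 = value55       ┃··█·█··██···
     ┃key3 = value49       ┃█··█·█·██···
     ┃key4 = value31       ┃·········█·█
     ┗━━━━━━━━━━━━━━━━━━━━━┛            


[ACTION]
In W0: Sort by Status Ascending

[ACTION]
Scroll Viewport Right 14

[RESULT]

l            ┃                          
─────────────┨                          
 -c "print('h┃                          
             ┃━━━━━━━━┓                 
             ┃        ┃                 
-x  1 user gr┃────────┨                 
--  1 user gr┃━━━━━━━━━━━━━━━━━━━━━━━━━━
-x  1 user gr┃equencer                  
ta.txt       ┃──────────────────────────
alue36       ┃12345678901234            
alue2        ┃██····██······            
alue55       ┃··█·█··██·····            
alue49       ┃█··█·█·██···█·            
alue31       ┃·········█·█··            
━━━━━━━━━━━━━┛                          


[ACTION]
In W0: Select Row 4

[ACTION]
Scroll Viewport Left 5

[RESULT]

rminal            ┃                     
──────────────────┨                     
ython -c "print('h┃                     
LO                ┃━━━━━━━━┓            
s -la             ┃        ┃            
xr-xr-x  1 user gr┃────────┨            
-r--r--  1 user gr┃━━━━━━━━━━━━━━━━━━━━━
xr-xr-x  1 user gr┃equencer             
at data.txt       ┃─────────────────────
0 = value36       ┃12345678901234       
1 = value2        ┃██····██······       
2 = value55       ┃··█·█··██·····       
3 = value49       ┃█··█·█·██···█·       
4 = value31       ┃·········█·█··       
━━━━━━━━━━━━━━━━━━┛                     


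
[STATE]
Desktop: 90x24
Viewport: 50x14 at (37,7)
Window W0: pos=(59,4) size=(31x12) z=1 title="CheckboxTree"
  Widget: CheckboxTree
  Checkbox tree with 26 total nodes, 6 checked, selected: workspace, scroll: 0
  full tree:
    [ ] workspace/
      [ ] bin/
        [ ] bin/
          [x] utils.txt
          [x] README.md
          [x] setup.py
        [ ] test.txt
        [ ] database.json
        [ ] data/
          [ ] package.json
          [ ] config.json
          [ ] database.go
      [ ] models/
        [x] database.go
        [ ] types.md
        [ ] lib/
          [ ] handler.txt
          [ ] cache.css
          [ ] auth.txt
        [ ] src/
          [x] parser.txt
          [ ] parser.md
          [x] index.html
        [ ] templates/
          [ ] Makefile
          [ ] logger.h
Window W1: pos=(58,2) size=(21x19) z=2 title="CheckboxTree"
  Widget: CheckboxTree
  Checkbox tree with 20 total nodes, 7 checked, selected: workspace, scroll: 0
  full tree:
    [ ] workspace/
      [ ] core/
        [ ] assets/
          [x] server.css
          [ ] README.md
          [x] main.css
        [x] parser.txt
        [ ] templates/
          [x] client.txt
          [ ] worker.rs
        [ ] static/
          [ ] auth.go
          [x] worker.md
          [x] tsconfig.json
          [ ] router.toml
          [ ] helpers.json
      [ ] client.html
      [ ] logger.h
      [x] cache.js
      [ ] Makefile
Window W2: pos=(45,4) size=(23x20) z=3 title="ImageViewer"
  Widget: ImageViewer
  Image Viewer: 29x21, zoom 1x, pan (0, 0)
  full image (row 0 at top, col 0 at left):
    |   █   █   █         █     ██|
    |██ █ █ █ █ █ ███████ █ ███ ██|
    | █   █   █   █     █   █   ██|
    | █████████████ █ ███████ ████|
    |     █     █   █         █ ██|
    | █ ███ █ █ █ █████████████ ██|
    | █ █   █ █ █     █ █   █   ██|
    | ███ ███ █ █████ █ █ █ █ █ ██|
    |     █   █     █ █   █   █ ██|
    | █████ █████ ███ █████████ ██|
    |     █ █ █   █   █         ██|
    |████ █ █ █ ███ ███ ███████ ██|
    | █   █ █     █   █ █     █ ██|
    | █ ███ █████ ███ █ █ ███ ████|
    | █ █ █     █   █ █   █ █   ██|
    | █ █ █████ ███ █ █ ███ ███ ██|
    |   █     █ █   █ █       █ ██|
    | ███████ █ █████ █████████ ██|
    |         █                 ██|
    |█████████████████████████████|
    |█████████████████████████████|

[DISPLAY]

        ┃   █   █   █         ┃assets/   ┃        
        ┃██ █ █ █ █ █ ███████ ┃] server.c┃        
        ┃ █   █   █   █     █ ┃] README.m┃        
        ┃ █████████████ █ ████┃] main.css┃t       
        ┃     █     █   █     ┃parser.txt┃d       
        ┃ █ ███ █ █ █ ████████┃templates/┃        
        ┃ █ █   █ █ █     █ █ ┃] client.t┃        
        ┃ ███ ███ █ █████ █ █ ┃] worker.r┃son     
        ┃     █   █     █ █   ┃static/   ┃━━━━━━━━
        ┃ █████ █████ ███ ████┃] auth.go ┃        
        ┃     █ █ █   █   █   ┃] worker.m┃        
        ┃████ █ █ █ ███ ███ ██┃] tsconfig┃        
        ┃ █   █ █     █   █ █ ┃] router.t┃        
        ┃ █ ███ █████ ███ █ █ ┃━━━━━━━━━━┛        


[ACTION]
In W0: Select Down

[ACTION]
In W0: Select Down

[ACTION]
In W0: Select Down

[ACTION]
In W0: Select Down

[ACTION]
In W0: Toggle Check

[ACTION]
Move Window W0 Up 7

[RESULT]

        ┃   █   █   █         ┃assets/   ┃d       
        ┃██ █ █ █ █ █ ███████ ┃] server.c┃        
        ┃ █   █   █   █     █ ┃] README.m┃        
        ┃ █████████████ █ ████┃] main.css┃son     
        ┃     █     █   █     ┃parser.txt┃━━━━━━━━
        ┃ █ ███ █ █ █ ████████┃templates/┃        
        ┃ █ █   █ █ █     █ █ ┃] client.t┃        
        ┃ ███ ███ █ █████ █ █ ┃] worker.r┃        
        ┃     █   █     █ █   ┃static/   ┃        
        ┃ █████ █████ ███ ████┃] auth.go ┃        
        ┃     █ █ █   █   █   ┃] worker.m┃        
        ┃████ █ █ █ ███ ███ ██┃] tsconfig┃        
        ┃ █   █ █     █   █ █ ┃] router.t┃        
        ┃ █ ███ █████ ███ █ █ ┃━━━━━━━━━━┛        


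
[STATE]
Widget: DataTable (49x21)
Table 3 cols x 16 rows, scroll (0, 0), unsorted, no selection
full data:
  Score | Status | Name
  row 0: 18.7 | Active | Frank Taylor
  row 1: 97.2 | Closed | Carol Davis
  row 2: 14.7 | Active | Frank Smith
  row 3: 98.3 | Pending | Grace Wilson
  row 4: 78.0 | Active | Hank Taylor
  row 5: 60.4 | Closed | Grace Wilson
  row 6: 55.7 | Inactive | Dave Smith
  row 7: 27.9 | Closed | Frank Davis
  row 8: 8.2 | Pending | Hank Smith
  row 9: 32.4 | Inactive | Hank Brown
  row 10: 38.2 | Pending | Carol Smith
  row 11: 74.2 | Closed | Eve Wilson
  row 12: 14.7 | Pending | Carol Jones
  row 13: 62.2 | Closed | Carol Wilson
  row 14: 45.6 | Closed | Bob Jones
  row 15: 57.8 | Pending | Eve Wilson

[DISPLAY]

Score│Status  │Name                              
─────┼────────┼────────────                      
18.7 │Active  │Frank Taylor                      
97.2 │Closed  │Carol Davis                       
14.7 │Active  │Frank Smith                       
98.3 │Pending │Grace Wilson                      
78.0 │Active  │Hank Taylor                       
60.4 │Closed  │Grace Wilson                      
55.7 │Inactive│Dave Smith                        
27.9 │Closed  │Frank Davis                       
8.2  │Pending │Hank Smith                        
32.4 │Inactive│Hank Brown                        
38.2 │Pending │Carol Smith                       
74.2 │Closed  │Eve Wilson                        
14.7 │Pending │Carol Jones                       
62.2 │Closed  │Carol Wilson                      
45.6 │Closed  │Bob Jones                         
57.8 │Pending │Eve Wilson                        
                                                 
                                                 
                                                 


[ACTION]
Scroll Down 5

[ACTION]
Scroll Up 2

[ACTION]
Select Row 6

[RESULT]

Score│Status  │Name                              
─────┼────────┼────────────                      
18.7 │Active  │Frank Taylor                      
97.2 │Closed  │Carol Davis                       
14.7 │Active  │Frank Smith                       
98.3 │Pending │Grace Wilson                      
78.0 │Active  │Hank Taylor                       
60.4 │Closed  │Grace Wilson                      
>5.7 │Inactive│Dave Smith                        
27.9 │Closed  │Frank Davis                       
8.2  │Pending │Hank Smith                        
32.4 │Inactive│Hank Brown                        
38.2 │Pending │Carol Smith                       
74.2 │Closed  │Eve Wilson                        
14.7 │Pending │Carol Jones                       
62.2 │Closed  │Carol Wilson                      
45.6 │Closed  │Bob Jones                         
57.8 │Pending │Eve Wilson                        
                                                 
                                                 
                                                 


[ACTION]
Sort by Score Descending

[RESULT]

Scor▼│Status  │Name                              
─────┼────────┼────────────                      
98.3 │Pending │Grace Wilson                      
97.2 │Closed  │Carol Davis                       
78.0 │Active  │Hank Taylor                       
74.2 │Closed  │Eve Wilson                        
62.2 │Closed  │Carol Wilson                      
60.4 │Closed  │Grace Wilson                      
>7.8 │Pending │Eve Wilson                        
55.7 │Inactive│Dave Smith                        
45.6 │Closed  │Bob Jones                         
38.2 │Pending │Carol Smith                       
32.4 │Inactive│Hank Brown                        
27.9 │Closed  │Frank Davis                       
18.7 │Active  │Frank Taylor                      
14.7 │Active  │Frank Smith                       
14.7 │Pending │Carol Jones                       
8.2  │Pending │Hank Smith                        
                                                 
                                                 
                                                 


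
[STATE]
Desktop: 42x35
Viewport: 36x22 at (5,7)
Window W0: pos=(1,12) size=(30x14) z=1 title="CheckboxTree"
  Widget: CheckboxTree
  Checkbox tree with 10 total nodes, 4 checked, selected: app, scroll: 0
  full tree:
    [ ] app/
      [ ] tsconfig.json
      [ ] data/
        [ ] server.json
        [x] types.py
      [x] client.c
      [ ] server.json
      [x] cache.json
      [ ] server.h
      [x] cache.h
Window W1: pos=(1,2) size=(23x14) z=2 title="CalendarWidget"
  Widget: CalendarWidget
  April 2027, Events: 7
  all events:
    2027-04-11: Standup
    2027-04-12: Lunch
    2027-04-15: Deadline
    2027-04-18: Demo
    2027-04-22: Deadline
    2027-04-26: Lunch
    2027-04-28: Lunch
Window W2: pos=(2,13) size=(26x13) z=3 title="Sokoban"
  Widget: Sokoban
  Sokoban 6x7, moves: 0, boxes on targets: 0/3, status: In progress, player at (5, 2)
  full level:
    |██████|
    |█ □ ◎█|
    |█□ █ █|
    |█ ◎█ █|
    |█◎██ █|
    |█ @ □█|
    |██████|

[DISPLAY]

       1  2  3  4 ┃                 
 6  7  8  9 10 11*┃                 
 13 14 15* 16 17 1┃                 
20 21 22* 23 24 25┃                 
 27 28* 29 30     ┃                 
                  ┃━━━━━━┓          
━━━━━━━━━━━━━━━━━━━━━━┓  ┃          
okoban                ┃──┨          
──────────────────────┨  ┃          
████                  ┃  ┃          
□ ◎█                  ┃  ┃          
 █ █                  ┃  ┃          
◎█ █                  ┃  ┃          
██ █                  ┃  ┃          
@ □█                  ┃  ┃          
████                  ┃  ┃          
ves: 0  0/3           ┃  ┃          
                      ┃  ┃          
━━━━━━━━━━━━━━━━━━━━━━┛━━┛          
                                    
                                    
                                    


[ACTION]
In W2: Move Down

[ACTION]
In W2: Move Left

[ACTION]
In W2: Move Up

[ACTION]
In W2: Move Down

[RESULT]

       1  2  3  4 ┃                 
 6  7  8  9 10 11*┃                 
 13 14 15* 16 17 1┃                 
20 21 22* 23 24 25┃                 
 27 28* 29 30     ┃                 
                  ┃━━━━━━┓          
━━━━━━━━━━━━━━━━━━━━━━┓  ┃          
okoban                ┃──┨          
──────────────────────┨  ┃          
████                  ┃  ┃          
□ ◎█                  ┃  ┃          
 █ █                  ┃  ┃          
◎█ █                  ┃  ┃          
██ █                  ┃  ┃          
  □█                  ┃  ┃          
████                  ┃  ┃          
ves: 3  0/3           ┃  ┃          
                      ┃  ┃          
━━━━━━━━━━━━━━━━━━━━━━┛━━┛          
                                    
                                    
                                    


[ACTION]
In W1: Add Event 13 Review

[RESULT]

       1  2  3  4 ┃                 
 6  7  8  9 10 11*┃                 
 13* 14 15* 16 17 ┃                 
20 21 22* 23 24 25┃                 
 27 28* 29 30     ┃                 
                  ┃━━━━━━┓          
━━━━━━━━━━━━━━━━━━━━━━┓  ┃          
okoban                ┃──┨          
──────────────────────┨  ┃          
████                  ┃  ┃          
□ ◎█                  ┃  ┃          
 █ █                  ┃  ┃          
◎█ █                  ┃  ┃          
██ █                  ┃  ┃          
  □█                  ┃  ┃          
████                  ┃  ┃          
ves: 3  0/3           ┃  ┃          
                      ┃  ┃          
━━━━━━━━━━━━━━━━━━━━━━┛━━┛          
                                    
                                    
                                    


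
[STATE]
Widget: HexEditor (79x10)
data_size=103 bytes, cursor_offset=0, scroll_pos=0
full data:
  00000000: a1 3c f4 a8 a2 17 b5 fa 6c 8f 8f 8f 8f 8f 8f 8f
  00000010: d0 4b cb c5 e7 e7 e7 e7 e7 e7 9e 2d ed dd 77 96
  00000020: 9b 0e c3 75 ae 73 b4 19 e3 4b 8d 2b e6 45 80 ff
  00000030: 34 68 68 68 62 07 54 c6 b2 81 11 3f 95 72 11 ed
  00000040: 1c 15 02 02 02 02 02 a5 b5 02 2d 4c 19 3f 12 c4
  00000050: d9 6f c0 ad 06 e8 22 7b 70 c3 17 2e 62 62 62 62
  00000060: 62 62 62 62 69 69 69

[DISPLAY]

00000000  A1 3c f4 a8 a2 17 b5 fa  6c 8f 8f 8f 8f 8f 8f 8f  |.<......l.......| 
00000010  d0 4b cb c5 e7 e7 e7 e7  e7 e7 9e 2d ed dd 77 96  |.K.........-..w.| 
00000020  9b 0e c3 75 ae 73 b4 19  e3 4b 8d 2b e6 45 80 ff  |...u.s...K.+.E..| 
00000030  34 68 68 68 62 07 54 c6  b2 81 11 3f 95 72 11 ed  |4hhhb.T....?.r..| 
00000040  1c 15 02 02 02 02 02 a5  b5 02 2d 4c 19 3f 12 c4  |..........-L.?..| 
00000050  d9 6f c0 ad 06 e8 22 7b  70 c3 17 2e 62 62 62 62  |.o...."{p...bbbb| 
00000060  62 62 62 62 69 69 69                              |bbbbiii         | 
                                                                               
                                                                               
                                                                               


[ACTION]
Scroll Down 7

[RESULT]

00000060  62 62 62 62 69 69 69                              |bbbbiii         | 
                                                                               
                                                                               
                                                                               
                                                                               
                                                                               
                                                                               
                                                                               
                                                                               
                                                                               


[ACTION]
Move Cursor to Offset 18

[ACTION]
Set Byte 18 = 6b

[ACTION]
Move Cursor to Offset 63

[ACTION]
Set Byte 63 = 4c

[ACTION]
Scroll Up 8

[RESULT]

00000000  a1 3c f4 a8 a2 17 b5 fa  6c 8f 8f 8f 8f 8f 8f 8f  |.<......l.......| 
00000010  d0 4b 6b c5 e7 e7 e7 e7  e7 e7 9e 2d ed dd 77 96  |.Kk........-..w.| 
00000020  9b 0e c3 75 ae 73 b4 19  e3 4b 8d 2b e6 45 80 ff  |...u.s...K.+.E..| 
00000030  34 68 68 68 62 07 54 c6  b2 81 11 3f 95 72 11 4C  |4hhhb.T....?.r.L| 
00000040  1c 15 02 02 02 02 02 a5  b5 02 2d 4c 19 3f 12 c4  |..........-L.?..| 
00000050  d9 6f c0 ad 06 e8 22 7b  70 c3 17 2e 62 62 62 62  |.o...."{p...bbbb| 
00000060  62 62 62 62 69 69 69                              |bbbbiii         | 
                                                                               
                                                                               
                                                                               


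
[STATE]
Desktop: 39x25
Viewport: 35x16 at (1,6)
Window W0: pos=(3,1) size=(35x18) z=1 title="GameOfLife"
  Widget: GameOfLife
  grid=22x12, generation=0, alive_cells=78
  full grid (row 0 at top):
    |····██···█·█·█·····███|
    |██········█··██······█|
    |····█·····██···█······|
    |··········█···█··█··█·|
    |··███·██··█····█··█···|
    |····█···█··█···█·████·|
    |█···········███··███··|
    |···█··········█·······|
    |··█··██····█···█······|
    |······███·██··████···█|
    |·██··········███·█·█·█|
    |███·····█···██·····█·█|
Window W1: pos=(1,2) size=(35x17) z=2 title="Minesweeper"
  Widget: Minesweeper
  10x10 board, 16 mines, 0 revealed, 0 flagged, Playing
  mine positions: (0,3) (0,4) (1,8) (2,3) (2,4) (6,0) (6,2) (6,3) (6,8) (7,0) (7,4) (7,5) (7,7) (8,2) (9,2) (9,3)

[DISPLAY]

┃■■■■■■■■■■                       ┃
┃■■■■■■■■■■                       ┃
┃■■■■■■■■■■                       ┃
┃■■■■■■■■■■                       ┃
┃■■■■■■■■■■                       ┃
┃■■■■■■■■■■                       ┃
┃■■■■■■■■■■                       ┃
┃■■■■■■■■■■                       ┃
┃■■■■■■■■■■                       ┃
┃                                 ┃
┃                                 ┃
┃                                 ┃
┗━━━━━━━━━━━━━━━━━━━━━━━━━━━━━━━━━┛
                                   
                                   
                                   


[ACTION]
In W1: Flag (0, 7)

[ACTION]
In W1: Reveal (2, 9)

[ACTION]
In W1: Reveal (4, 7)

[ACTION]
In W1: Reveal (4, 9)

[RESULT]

┃  2■■2 1■■                       ┃
┃  1■■1 111                       ┃
┃  1221                           ┃
┃                                 ┃
┃12221  111                       ┃
┃■■■■3222■■                       ┃
┃■■■■■■■■■■                       ┃
┃■■■■■■■■■■                       ┃
┃■■■■■■■■■■                       ┃
┃                                 ┃
┃                                 ┃
┃                                 ┃
┗━━━━━━━━━━━━━━━━━━━━━━━━━━━━━━━━━┛
                                   
                                   
                                   


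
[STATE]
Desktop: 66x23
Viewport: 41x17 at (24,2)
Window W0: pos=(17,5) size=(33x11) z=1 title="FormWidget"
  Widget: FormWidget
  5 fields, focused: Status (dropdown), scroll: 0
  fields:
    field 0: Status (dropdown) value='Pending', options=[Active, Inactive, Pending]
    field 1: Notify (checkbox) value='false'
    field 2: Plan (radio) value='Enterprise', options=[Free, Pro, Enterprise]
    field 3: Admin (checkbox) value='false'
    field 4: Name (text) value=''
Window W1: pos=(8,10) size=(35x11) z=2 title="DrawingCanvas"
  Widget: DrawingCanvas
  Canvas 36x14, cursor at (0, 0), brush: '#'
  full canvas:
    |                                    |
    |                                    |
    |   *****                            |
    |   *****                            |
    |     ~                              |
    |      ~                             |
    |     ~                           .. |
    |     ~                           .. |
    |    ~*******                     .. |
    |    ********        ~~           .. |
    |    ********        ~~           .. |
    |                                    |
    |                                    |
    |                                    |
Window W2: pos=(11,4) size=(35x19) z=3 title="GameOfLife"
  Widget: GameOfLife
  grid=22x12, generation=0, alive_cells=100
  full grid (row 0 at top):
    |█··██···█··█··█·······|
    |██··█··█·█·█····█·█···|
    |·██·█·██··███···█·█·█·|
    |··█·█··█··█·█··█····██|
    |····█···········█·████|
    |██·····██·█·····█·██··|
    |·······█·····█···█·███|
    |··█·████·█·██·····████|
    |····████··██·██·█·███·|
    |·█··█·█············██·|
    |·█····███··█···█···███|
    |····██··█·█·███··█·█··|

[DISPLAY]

                                         
                                         
━━━━━━━━━━━━━━━━━━━━━┓                   
                     ┃━━━┓               
─────────────────────┨   ┃               
                     ┃───┨               
··█·······           ┃ ▼]┃               
····█·█···           ┃   ┃               
█···█·█·█·           ┃Pro┃               
█··█····██           ┃   ┃               
····█·████           ┃  ]┃               
····█·██··           ┃   ┃               
·█···█·███           ┃   ┃               
█·····████           ┃━━━┛               
·██·█·███·           ┃                   
·······██·           ┃                   
···█···███           ┃                   


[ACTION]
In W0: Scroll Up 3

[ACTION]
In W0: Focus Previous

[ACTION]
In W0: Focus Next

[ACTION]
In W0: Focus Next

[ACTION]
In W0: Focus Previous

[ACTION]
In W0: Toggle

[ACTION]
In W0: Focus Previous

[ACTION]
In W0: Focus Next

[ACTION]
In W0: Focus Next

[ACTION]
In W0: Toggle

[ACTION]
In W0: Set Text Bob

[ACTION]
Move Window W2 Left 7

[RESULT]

                                         
                                         
━━━━━━━━━━━━━━┓                          
              ┃━━━━━━━━━━┓               
──────────────┨          ┃               
              ┃──────────┨               
···           ┃g       ▼]┃               
···           ┃          ┃               
·█·           ┃━━━┓ ) Pro┃               
·██           ┃   ┃      ┃               
███           ┃───┨     ]┃               
█··           ┃   ┃      ┃               
███           ┃   ┃      ┃               
███           ┃   ┃━━━━━━┛               
██·           ┃   ┃                      
██·           ┃   ┃                      
███           ┃   ┃                      


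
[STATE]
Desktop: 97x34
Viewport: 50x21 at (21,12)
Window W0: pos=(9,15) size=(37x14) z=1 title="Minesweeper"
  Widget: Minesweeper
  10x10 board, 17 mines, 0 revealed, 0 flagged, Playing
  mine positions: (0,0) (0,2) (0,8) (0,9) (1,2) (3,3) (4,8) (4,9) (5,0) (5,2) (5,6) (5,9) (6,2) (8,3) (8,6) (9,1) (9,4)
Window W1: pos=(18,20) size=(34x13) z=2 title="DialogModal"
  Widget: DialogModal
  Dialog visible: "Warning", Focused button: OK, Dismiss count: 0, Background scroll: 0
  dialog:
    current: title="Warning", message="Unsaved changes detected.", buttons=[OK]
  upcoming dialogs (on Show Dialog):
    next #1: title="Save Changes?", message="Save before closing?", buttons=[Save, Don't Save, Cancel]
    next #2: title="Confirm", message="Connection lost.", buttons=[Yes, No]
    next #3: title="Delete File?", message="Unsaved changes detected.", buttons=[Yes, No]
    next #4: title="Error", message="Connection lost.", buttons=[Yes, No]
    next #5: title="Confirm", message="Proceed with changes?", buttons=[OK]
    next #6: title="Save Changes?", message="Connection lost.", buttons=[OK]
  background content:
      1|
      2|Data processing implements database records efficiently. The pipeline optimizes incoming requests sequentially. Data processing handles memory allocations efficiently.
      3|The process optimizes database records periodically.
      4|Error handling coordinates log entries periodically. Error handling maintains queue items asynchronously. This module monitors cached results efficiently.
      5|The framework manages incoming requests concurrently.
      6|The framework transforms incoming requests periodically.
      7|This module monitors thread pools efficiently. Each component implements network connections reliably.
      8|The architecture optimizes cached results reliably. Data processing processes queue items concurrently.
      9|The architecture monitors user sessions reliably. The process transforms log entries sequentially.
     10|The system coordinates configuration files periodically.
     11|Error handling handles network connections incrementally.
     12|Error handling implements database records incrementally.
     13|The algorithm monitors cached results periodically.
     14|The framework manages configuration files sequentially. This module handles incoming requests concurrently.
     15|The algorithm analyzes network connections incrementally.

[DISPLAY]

                                                  
                                                  
                                                  
━━━━━━━━━━━━━━━━━━━━━━━━┓                         
r                       ┃                         
────────────────────────┨                         
                        ┃                         
                        ┃                         
━━━━━━━━━━━━━━━━━━━━━━━━━━━━━━┓                   
ialogModal                    ┃                   
──────────────────────────────┨                   
                              ┃                   
ta processing implements datab┃                   
┌──────────────────────────┐ r┃                   
│         Warning          │ e┃                   
│Unsaved changes detected. │ r┃                   
│           [OK]           │in┃                   
└──────────────────────────┘ol┃                   
e architecture optimizes cache┃                   
e architecture monitors user s┃                   
━━━━━━━━━━━━━━━━━━━━━━━━━━━━━━┛                   


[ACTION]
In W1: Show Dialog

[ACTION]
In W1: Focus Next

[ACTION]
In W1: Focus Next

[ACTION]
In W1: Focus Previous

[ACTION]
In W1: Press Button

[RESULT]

                                                  
                                                  
                                                  
━━━━━━━━━━━━━━━━━━━━━━━━┓                         
r                       ┃                         
────────────────────────┨                         
                        ┃                         
                        ┃                         
━━━━━━━━━━━━━━━━━━━━━━━━━━━━━━┓                   
ialogModal                    ┃                   
──────────────────────────────┨                   
                              ┃                   
ta processing implements datab┃                   
e process optimizes database r┃                   
ror handling coordinates log e┃                   
e framework manages incoming r┃                   
e framework transforms incomin┃                   
is module monitors thread pool┃                   
e architecture optimizes cache┃                   
e architecture monitors user s┃                   
━━━━━━━━━━━━━━━━━━━━━━━━━━━━━━┛                   


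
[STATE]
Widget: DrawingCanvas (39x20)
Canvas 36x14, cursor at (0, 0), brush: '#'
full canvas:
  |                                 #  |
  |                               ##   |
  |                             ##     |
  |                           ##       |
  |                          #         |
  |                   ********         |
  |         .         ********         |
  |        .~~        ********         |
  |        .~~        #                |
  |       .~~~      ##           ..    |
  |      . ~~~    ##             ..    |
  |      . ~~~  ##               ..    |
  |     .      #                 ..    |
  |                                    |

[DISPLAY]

+                                #     
                               ##      
                             ##        
                           ##          
                          #            
                   ********            
         .         ********            
        .~~        ********            
        .~~        #                   
       .~~~      ##           ..       
      . ~~~    ##             ..       
      . ~~~  ##               ..       
     .      #                 ..       
                                       
                                       
                                       
                                       
                                       
                                       
                                       


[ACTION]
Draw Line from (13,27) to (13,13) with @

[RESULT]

+                                #     
                               ##      
                             ##        
                           ##          
                          #            
                   ********            
         .         ********            
        .~~        ********            
        .~~        #                   
       .~~~      ##           ..       
      . ~~~    ##             ..       
      . ~~~  ##               ..       
     .      #                 ..       
             @@@@@@@@@@@@@@@           
                                       
                                       
                                       
                                       
                                       
                                       


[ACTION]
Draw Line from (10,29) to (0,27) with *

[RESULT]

+                          *     #     
                           *   ##      
                           * ##        
                           #*          
                          # *          
                   ******** *          
         .         ******** *          
        .~~        ******** *          
        .~~        #         *         
       .~~~      ##          *..       
      . ~~~    ##            *..       
      . ~~~  ##               ..       
     .      #                 ..       
             @@@@@@@@@@@@@@@           
                                       
                                       
                                       
                                       
                                       
                                       


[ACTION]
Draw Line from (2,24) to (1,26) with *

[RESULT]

+                          *     #     
                          **   ##      
                        ** * ##        
                           #*          
                          # *          
                   ******** *          
         .         ******** *          
        .~~        ******** *          
        .~~        #         *         
       .~~~      ##          *..       
      . ~~~    ##            *..       
      . ~~~  ##               ..       
     .      #                 ..       
             @@@@@@@@@@@@@@@           
                                       
                                       
                                       
                                       
                                       
                                       


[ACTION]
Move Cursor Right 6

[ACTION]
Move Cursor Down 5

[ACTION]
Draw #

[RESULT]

                           *     #     
                          **   ##      
                        ** * ##        
                           #*          
                          # *          
      #            ******** *          
         .         ******** *          
        .~~        ******** *          
        .~~        #         *         
       .~~~      ##          *..       
      . ~~~    ##            *..       
      . ~~~  ##               ..       
     .      #                 ..       
             @@@@@@@@@@@@@@@           
                                       
                                       
                                       
                                       
                                       
                                       
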